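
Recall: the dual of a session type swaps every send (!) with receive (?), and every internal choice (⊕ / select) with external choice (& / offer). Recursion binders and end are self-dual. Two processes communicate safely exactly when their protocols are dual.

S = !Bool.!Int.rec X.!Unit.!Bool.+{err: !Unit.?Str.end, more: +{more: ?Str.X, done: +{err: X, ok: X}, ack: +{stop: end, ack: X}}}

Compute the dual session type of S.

?Bool.?Int.rec X.?Unit.?Bool.&{err: ?Unit.!Str.end, more: &{more: !Str.X, done: &{err: X, ok: X}, ack: &{stop: end, ack: X}}}

!Bool → ?Bool
  !Int → ?Int
    rec X → rec X  (rec unchanged)
      !Unit → ?Unit
        !Bool → ?Bool
          +{err,more} → &{err,more}  (⊕→&)
            case err:
              !Unit → ?Unit
                ?Str → !Str
                  end self-dual
            case more:
              +{more,done,ack} → &{more,done,ack}  (⊕→&)
                case more:
                  ?Str → !Str
                    X self-dual
                case done:
                  +{err,ok} → &{err,ok}  (⊕→&)
                    case err:
                      X self-dual
                    case ok:
                      X self-dual
                case ack:
                  +{stop,ack} → &{stop,ack}  (⊕→&)
                    case stop:
                      end self-dual
                    case ack:
                      X self-dual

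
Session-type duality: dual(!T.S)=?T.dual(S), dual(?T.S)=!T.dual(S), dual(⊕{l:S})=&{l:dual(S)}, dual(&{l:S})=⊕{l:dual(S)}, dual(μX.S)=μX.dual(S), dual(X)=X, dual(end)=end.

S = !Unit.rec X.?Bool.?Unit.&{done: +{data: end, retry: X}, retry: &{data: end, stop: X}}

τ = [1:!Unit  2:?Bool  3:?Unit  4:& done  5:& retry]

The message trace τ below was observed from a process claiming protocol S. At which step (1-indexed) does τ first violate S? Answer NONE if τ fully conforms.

5

@1 !Unit  match  now at rec X.…
@2 ?Bool  match  now at ?Unit.&{done: +{data: end, retry: rec X.…}, retry: &{data: end, stop: rec X.…}}
@3 ?Unit  match  now at &{done: +{data: end, retry: rec X.…}, retry: &{data: end, stop: rec X.…}}
@4 & done  match  now at +{data: end, retry: rec X.…}
@5 got & retry, protocol expects + data or + retry  ✗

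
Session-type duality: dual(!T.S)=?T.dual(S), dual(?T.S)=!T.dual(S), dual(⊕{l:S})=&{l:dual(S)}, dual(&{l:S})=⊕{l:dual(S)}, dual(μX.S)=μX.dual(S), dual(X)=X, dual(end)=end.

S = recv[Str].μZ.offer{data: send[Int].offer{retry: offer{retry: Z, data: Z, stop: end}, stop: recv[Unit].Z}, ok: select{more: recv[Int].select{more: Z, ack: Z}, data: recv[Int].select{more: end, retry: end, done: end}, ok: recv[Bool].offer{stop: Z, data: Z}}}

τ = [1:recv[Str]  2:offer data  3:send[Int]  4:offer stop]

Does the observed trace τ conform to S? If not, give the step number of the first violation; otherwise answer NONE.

[1] recv[Str]  ok  cont: μZ.…
[2] offer data  ok  cont: send[Int].offer{retry: offer{retry: μZ.…, data: μZ.…, stop: end}, stop: recv[Unit].μZ.…}
[3] send[Int]  ok  cont: offer{retry: offer{retry: μZ.…, data: μZ.…, stop: end}, stop: recv[Unit].μZ.…}
[4] offer stop  ok  cont: recv[Unit].μZ.…
τ conforms to S (length 4)

NONE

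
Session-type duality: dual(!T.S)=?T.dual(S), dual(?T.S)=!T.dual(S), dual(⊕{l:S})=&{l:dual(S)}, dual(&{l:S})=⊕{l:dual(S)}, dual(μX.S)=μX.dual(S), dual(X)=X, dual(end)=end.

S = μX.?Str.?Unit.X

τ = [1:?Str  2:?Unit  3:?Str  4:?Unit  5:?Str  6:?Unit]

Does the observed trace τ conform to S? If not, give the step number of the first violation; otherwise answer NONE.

@1 ?Str  ✓  state: ?Unit.μX.…
@2 ?Unit  ✓  state: μX.…
@3 ?Str  ✓  state: ?Unit.μX.…
@4 ?Unit  ✓  state: μX.…
@5 ?Str  ✓  state: ?Unit.μX.…
@6 ?Unit  ✓  state: μX.…
τ conforms to S (length 6)

NONE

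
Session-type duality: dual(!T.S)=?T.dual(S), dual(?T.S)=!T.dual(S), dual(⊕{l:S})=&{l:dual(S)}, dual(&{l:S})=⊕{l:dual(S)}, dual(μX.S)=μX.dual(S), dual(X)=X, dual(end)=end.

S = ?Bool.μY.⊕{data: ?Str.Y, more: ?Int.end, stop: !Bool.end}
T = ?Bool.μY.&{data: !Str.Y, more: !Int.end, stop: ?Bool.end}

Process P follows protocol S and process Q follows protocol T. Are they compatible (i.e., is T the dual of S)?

NO

?Bool vs ?Bool  ✗ same direction on both sides — not dual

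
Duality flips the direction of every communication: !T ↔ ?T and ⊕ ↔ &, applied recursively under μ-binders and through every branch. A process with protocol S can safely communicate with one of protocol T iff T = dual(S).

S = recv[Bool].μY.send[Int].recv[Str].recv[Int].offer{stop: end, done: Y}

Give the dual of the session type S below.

recv[Bool] = send[Bool]
  μY = μY  (binder kept)
    send[Int] = recv[Int]
      recv[Str] = send[Str]
        recv[Int] = send[Int]
          offer{stop,done} = select{stop,done}  (external→internal)
            • stop:
              end self-dual
            • done:
              Y self-dual

send[Bool].μY.recv[Int].send[Str].send[Int].select{stop: end, done: Y}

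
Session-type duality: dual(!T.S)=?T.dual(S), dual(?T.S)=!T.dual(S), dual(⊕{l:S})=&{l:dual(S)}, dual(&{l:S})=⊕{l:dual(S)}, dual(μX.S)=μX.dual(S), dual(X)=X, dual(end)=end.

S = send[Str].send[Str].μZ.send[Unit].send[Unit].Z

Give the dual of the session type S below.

send[Str] → recv[Str]
  send[Str] → recv[Str]
    μZ → μZ  (μ self-dual)
      send[Unit] → recv[Unit]
        send[Unit] → recv[Unit]
          Z ↦ Z

recv[Str].recv[Str].μZ.recv[Unit].recv[Unit].Z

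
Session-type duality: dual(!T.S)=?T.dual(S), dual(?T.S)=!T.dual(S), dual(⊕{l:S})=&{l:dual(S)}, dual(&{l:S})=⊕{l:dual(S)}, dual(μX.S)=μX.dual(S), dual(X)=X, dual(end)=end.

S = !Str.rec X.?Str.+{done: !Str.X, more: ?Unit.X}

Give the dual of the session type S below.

!Str = ?Str
  rec X = rec X  (μ self-dual)
    ?Str = !Str
      +{done,more} = &{done,more}  (select→offer)
        case done:
          !Str = ?Str
            dual(X) = X
        case more:
          ?Unit = !Unit
            dual(X) = X

?Str.rec X.!Str.&{done: ?Str.X, more: !Unit.X}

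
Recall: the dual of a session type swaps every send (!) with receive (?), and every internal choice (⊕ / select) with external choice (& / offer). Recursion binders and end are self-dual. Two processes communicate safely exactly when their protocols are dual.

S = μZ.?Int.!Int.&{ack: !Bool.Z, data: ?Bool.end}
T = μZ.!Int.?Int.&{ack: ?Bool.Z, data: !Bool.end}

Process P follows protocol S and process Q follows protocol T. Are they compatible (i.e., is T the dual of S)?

NO

μZ | μZ  match (μ self-dual)
  ?Int | !Int  match
    !Int | ?Int  match
      &{ack,data} | &{ack,data}  ✗ choice polarity not flipped — not dual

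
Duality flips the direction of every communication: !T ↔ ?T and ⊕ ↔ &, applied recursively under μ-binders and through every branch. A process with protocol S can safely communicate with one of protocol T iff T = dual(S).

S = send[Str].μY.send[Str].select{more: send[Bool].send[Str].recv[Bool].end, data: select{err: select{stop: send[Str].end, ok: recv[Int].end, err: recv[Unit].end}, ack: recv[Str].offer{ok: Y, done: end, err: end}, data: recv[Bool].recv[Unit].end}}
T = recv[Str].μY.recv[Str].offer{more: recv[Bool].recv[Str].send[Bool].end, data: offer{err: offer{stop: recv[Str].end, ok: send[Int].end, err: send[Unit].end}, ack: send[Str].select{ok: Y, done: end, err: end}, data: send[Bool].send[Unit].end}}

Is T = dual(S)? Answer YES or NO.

send[Str] | recv[Str]  ✓
  μY | μY  ✓ (binder kept)
    send[Str] | recv[Str]  ✓
      select{more,data} | offer{more,data}  ✓ label sets agree
        case more:
          send[Bool] | recv[Bool]  ✓
            send[Str] | recv[Str]  ✓
              recv[Bool] | send[Bool]  ✓
                end | end  ✓
        case data:
          select{err,ack,data} | offer{err,ack,data}  ✓ label sets agree
            case err:
              select{stop,ok,err} | offer{stop,ok,err}  ✓ label sets agree
                case stop:
                  send[Str] | recv[Str]  ✓
                    end | end  ✓
                case ok:
                  recv[Int] | send[Int]  ✓
                    end | end  ✓
                case err:
                  recv[Unit] | send[Unit]  ✓
                    end | end  ✓
            case ack:
              recv[Str] | send[Str]  ✓
                offer{ok,done,err} | select{ok,done,err}  ✓ label sets agree
                  case ok:
                    Y | Y  ✓
                  case done:
                    end | end  ✓
                  case err:
                    end | end  ✓
            case data:
              recv[Bool] | send[Bool]  ✓
                recv[Unit] | send[Unit]  ✓
                  end | end  ✓

YES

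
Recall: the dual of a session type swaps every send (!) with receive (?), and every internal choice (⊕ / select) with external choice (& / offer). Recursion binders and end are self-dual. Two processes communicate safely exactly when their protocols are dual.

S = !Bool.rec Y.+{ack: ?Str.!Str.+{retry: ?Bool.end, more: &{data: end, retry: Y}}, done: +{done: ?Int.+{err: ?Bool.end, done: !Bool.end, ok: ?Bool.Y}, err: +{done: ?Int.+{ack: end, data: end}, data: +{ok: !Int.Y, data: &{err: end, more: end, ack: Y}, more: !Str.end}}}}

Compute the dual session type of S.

!Bool = ?Bool
  rec Y = rec Y  (μ self-dual)
    +{ack,done} = &{ack,done}  (⊕→&)
      case ack:
        ?Str = !Str
          !Str = ?Str
            +{retry,more} = &{retry,more}  (⊕→&)
              case retry:
                ?Bool = !Bool
                  end self-dual
              case more:
                &{data,retry} = +{data,retry}  (offer→select)
                  case data:
                    end self-dual
                  case retry:
                    Y self-dual
      case done:
        +{done,err} = &{done,err}  (⊕→&)
          case done:
            ?Int = !Int
              +{err,done,ok} = &{err,done,ok}  (⊕→&)
                case err:
                  ?Bool = !Bool
                    end self-dual
                case done:
                  !Bool = ?Bool
                    end self-dual
                case ok:
                  ?Bool = !Bool
                    Y self-dual
          case err:
            +{done,data} = &{done,data}  (⊕→&)
              case done:
                ?Int = !Int
                  +{ack,data} = &{ack,data}  (⊕→&)
                    case ack:
                      end self-dual
                    case data:
                      end self-dual
              case data:
                +{ok,data,more} = &{ok,data,more}  (⊕→&)
                  case ok:
                    !Int = ?Int
                      Y self-dual
                  case data:
                    &{err,more,ack} = +{err,more,ack}  (offer→select)
                      case err:
                        end self-dual
                      case more:
                        end self-dual
                      case ack:
                        Y self-dual
                  case more:
                    !Str = ?Str
                      end self-dual

?Bool.rec Y.&{ack: !Str.?Str.&{retry: !Bool.end, more: +{data: end, retry: Y}}, done: &{done: !Int.&{err: !Bool.end, done: ?Bool.end, ok: !Bool.Y}, err: &{done: !Int.&{ack: end, data: end}, data: &{ok: ?Int.Y, data: +{err: end, more: end, ack: Y}, more: ?Str.end}}}}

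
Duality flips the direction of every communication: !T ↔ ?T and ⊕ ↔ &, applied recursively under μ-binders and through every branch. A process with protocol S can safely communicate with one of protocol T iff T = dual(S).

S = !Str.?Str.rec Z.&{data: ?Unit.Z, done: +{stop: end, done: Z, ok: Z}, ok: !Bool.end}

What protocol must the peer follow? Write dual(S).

?Str.!Str.rec Z.+{data: !Unit.Z, done: &{stop: end, done: Z, ok: Z}, ok: ?Bool.end}

!Str = ?Str
  ?Str = !Str
    rec Z = rec Z  (rec unchanged)
      &{data,done,ok} = +{data,done,ok}  (&→⊕)
        case data:
          ?Unit = !Unit
            Z self-dual
        case done:
          +{stop,done,ok} = &{stop,done,ok}  (⊕→&)
            case stop:
              end self-dual
            case done:
              Z self-dual
            case ok:
              Z self-dual
        case ok:
          !Bool = ?Bool
            end self-dual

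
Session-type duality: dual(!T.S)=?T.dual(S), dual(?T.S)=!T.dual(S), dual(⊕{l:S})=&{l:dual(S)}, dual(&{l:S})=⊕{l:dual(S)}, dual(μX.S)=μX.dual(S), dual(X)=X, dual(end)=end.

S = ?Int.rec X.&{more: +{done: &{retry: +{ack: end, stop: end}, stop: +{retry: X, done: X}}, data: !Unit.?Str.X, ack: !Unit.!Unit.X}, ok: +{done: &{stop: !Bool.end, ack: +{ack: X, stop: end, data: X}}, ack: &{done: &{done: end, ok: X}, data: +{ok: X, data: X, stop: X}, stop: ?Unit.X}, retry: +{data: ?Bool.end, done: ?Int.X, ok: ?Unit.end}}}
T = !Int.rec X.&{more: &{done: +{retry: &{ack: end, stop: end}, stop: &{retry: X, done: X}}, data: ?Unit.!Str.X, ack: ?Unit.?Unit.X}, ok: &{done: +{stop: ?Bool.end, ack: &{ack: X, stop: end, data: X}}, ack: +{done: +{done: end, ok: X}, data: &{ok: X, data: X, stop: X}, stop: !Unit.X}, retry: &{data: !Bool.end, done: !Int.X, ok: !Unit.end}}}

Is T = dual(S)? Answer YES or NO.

NO

?Int vs !Int  ✓
  rec X vs rec X  ✓ (μ self-dual)
    &{more,ok} vs &{more,ok}  ✗ choice polarity not flipped — not dual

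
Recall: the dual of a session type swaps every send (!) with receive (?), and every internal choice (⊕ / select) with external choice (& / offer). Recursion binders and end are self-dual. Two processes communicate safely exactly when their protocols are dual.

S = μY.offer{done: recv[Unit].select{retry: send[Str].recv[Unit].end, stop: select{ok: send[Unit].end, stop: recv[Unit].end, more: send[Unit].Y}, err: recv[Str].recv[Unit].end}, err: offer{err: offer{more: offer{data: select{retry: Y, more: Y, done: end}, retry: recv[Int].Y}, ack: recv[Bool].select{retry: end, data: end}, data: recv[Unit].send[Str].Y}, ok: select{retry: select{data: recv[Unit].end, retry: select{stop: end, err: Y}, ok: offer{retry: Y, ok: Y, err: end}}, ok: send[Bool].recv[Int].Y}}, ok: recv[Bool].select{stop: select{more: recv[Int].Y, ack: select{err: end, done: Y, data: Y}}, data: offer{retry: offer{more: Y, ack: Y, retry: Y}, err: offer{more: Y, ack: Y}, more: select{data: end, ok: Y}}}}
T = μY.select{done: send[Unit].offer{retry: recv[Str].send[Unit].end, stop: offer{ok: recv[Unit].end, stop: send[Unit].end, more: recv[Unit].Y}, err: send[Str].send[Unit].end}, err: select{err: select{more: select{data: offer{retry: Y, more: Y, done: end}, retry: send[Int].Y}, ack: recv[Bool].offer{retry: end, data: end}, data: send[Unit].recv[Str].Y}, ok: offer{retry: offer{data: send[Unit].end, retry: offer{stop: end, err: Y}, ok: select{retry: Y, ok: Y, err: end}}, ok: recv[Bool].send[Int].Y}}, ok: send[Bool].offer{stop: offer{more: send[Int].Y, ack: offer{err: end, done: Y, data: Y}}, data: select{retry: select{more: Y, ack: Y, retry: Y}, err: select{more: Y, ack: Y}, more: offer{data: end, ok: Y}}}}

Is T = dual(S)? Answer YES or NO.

μY ‖ μY  match (rec unchanged)
  offer{done,err,ok} ‖ select{done,err,ok}  match label sets agree
    • done:
      recv[Unit] ‖ send[Unit]  match
        select{retry,stop,err} ‖ offer{retry,stop,err}  match label sets agree
          • retry:
            send[Str] ‖ recv[Str]  match
              recv[Unit] ‖ send[Unit]  match
                end ‖ end  match
          • stop:
            select{ok,stop,more} ‖ offer{ok,stop,more}  match label sets agree
              • ok:
                send[Unit] ‖ recv[Unit]  match
                  end ‖ end  match
              • stop:
                recv[Unit] ‖ send[Unit]  match
                  end ‖ end  match
              • more:
                send[Unit] ‖ recv[Unit]  match
                  Y ‖ Y  match
          • err:
            recv[Str] ‖ send[Str]  match
              recv[Unit] ‖ send[Unit]  match
                end ‖ end  match
    • err:
      offer{err,ok} ‖ select{err,ok}  match label sets agree
        • err:
          offer{more,ack,data} ‖ select{more,ack,data}  match label sets agree
            • more:
              offer{data,retry} ‖ select{data,retry}  match label sets agree
                • data:
                  select{retry,more,done} ‖ offer{retry,more,done}  match label sets agree
                    • retry:
                      Y ‖ Y  match
                    • more:
                      Y ‖ Y  match
                    • done:
                      end ‖ end  match
                • retry:
                  recv[Int] ‖ send[Int]  match
                    Y ‖ Y  match
            • ack:
              recv[Bool] ‖ recv[Bool]  ✗ same direction on both sides — not dual

NO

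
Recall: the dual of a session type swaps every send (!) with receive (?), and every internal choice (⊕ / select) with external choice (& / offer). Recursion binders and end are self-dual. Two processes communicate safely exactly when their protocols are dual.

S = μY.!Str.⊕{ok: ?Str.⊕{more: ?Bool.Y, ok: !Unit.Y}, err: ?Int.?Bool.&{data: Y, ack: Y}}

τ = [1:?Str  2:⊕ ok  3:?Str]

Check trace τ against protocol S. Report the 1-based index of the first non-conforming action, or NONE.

1

[1] got ?Str, protocol expects !Str  ✗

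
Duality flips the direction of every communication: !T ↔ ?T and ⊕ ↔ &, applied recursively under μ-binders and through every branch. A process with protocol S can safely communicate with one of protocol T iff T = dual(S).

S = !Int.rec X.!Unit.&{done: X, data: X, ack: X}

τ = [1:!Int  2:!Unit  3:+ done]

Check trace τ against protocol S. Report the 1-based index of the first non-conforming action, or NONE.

@1 !Int  ✓  residual = rec X.…
@2 !Unit  ✓  residual = &{done: rec X.…, data: rec X.…, ack: rec X.…}
@3 got + done, protocol expects & done or & data or & ack  ✗

3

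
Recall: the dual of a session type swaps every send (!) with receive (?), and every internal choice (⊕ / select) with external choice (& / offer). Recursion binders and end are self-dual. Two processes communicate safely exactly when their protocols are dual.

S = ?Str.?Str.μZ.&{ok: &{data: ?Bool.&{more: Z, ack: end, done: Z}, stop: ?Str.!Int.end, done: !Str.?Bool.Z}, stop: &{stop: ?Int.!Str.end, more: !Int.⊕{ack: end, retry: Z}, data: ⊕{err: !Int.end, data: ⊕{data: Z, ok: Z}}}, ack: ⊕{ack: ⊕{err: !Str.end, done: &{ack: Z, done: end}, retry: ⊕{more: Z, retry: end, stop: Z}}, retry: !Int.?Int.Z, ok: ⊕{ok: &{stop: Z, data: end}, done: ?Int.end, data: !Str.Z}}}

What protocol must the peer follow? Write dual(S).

!Str.!Str.μZ.⊕{ok: ⊕{data: !Bool.⊕{more: Z, ack: end, done: Z}, stop: !Str.?Int.end, done: ?Str.!Bool.Z}, stop: ⊕{stop: !Int.?Str.end, more: ?Int.&{ack: end, retry: Z}, data: &{err: ?Int.end, data: &{data: Z, ok: Z}}}, ack: &{ack: &{err: ?Str.end, done: ⊕{ack: Z, done: end}, retry: &{more: Z, retry: end, stop: Z}}, retry: ?Int.!Int.Z, ok: &{ok: ⊕{stop: Z, data: end}, done: !Int.end, data: ?Str.Z}}}

?Str → !Str
  ?Str → !Str
    μZ → μZ  (binder kept)
      &{ok,stop,ack} → ⊕{ok,stop,ack}  (offer→select)
        • ok:
          &{data,stop,done} → ⊕{data,stop,done}  (offer→select)
            • data:
              ?Bool → !Bool
                &{more,ack,done} → ⊕{more,ack,done}  (offer→select)
                  • more:
                    dual(Z) = Z
                  • ack:
                    dual(end) = end
                  • done:
                    dual(Z) = Z
            • stop:
              ?Str → !Str
                !Int → ?Int
                  dual(end) = end
            • done:
              !Str → ?Str
                ?Bool → !Bool
                  dual(Z) = Z
        • stop:
          &{stop,more,data} → ⊕{stop,more,data}  (offer→select)
            • stop:
              ?Int → !Int
                !Str → ?Str
                  dual(end) = end
            • more:
              !Int → ?Int
                ⊕{ack,retry} → &{ack,retry}  (select→offer)
                  • ack:
                    dual(end) = end
                  • retry:
                    dual(Z) = Z
            • data:
              ⊕{err,data} → &{err,data}  (select→offer)
                • err:
                  !Int → ?Int
                    dual(end) = end
                • data:
                  ⊕{data,ok} → &{data,ok}  (select→offer)
                    • data:
                      dual(Z) = Z
                    • ok:
                      dual(Z) = Z
        • ack:
          ⊕{ack,retry,ok} → &{ack,retry,ok}  (select→offer)
            • ack:
              ⊕{err,done,retry} → &{err,done,retry}  (select→offer)
                • err:
                  !Str → ?Str
                    dual(end) = end
                • done:
                  &{ack,done} → ⊕{ack,done}  (offer→select)
                    • ack:
                      dual(Z) = Z
                    • done:
                      dual(end) = end
                • retry:
                  ⊕{more,retry,stop} → &{more,retry,stop}  (select→offer)
                    • more:
                      dual(Z) = Z
                    • retry:
                      dual(end) = end
                    • stop:
                      dual(Z) = Z
            • retry:
              !Int → ?Int
                ?Int → !Int
                  dual(Z) = Z
            • ok:
              ⊕{ok,done,data} → &{ok,done,data}  (select→offer)
                • ok:
                  &{stop,data} → ⊕{stop,data}  (offer→select)
                    • stop:
                      dual(Z) = Z
                    • data:
                      dual(end) = end
                • done:
                  ?Int → !Int
                    dual(end) = end
                • data:
                  !Str → ?Str
                    dual(Z) = Z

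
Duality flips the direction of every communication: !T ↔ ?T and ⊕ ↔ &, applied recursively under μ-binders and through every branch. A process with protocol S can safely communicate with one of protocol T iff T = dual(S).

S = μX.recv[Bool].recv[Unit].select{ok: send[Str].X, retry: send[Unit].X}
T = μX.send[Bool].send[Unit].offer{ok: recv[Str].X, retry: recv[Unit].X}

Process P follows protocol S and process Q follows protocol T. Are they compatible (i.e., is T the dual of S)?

YES

μX ‖ μX  ok (rec unchanged)
  recv[Bool] ‖ send[Bool]  ok
    recv[Unit] ‖ send[Unit]  ok
      select{ok,retry} ‖ offer{ok,retry}  ok labels match
        [ok]
          send[Str] ‖ recv[Str]  ok
            X ‖ X  ok
        [retry]
          send[Unit] ‖ recv[Unit]  ok
            X ‖ X  ok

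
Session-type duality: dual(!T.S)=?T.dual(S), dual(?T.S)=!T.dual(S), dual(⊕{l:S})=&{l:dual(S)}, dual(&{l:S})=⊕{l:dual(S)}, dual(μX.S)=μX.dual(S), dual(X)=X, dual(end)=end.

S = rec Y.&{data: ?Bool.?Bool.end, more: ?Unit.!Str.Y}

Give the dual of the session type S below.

rec Y.+{data: !Bool.!Bool.end, more: !Unit.?Str.Y}

rec Y = rec Y  (rec unchanged)
  &{data,more} = +{data,more}  (offer→select)
    • data:
      ?Bool = !Bool
        ?Bool = !Bool
          end ↦ end
    • more:
      ?Unit = !Unit
        !Str = ?Str
          Y ↦ Y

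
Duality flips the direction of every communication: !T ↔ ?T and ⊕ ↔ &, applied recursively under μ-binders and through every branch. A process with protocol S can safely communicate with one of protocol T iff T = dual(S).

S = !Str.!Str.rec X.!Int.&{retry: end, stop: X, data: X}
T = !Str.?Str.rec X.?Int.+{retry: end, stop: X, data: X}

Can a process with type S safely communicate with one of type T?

NO

!Str | !Str  ✗ same direction on both sides — not dual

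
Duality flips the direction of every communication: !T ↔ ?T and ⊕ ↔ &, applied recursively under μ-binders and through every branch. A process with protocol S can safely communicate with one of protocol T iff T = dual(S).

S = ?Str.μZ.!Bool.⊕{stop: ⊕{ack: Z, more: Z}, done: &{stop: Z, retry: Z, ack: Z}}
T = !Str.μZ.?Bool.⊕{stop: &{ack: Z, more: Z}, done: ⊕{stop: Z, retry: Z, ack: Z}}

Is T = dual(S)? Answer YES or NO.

NO

?Str ‖ !Str  ✓
  μZ ‖ μZ  ✓ (rec unchanged)
    !Bool ‖ ?Bool  ✓
      ⊕{stop,done} ‖ ⊕{stop,done}  ✗ choice polarity not flipped — not dual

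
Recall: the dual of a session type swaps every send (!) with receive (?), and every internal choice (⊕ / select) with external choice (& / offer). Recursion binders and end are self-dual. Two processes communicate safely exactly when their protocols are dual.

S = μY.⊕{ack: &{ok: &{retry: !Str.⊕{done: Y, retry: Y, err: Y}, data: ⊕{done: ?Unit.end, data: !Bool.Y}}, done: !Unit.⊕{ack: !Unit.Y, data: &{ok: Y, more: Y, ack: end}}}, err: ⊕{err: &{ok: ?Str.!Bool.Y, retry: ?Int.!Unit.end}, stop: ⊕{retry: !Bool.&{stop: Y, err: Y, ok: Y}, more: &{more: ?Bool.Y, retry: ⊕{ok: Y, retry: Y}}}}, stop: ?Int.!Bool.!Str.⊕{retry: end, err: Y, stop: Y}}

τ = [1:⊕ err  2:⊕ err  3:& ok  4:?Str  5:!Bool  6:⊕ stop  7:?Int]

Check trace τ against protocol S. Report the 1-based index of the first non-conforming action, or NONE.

NONE

step 1: ⊕ err  match  residual = ⊕{err: &{ok: ?Str.!Bool.μY.…, retry: ?Int.!Unit.end}, stop: ⊕{retry: !Bool.&{stop: μY.…, err: μY.…, ok: μY.…}, more: &{more: ?Bool.μY.…, retry: ⊕{ok: μY.…, retry: μY.…}}}}
step 2: ⊕ err  match  residual = &{ok: ?Str.!Bool.μY.…, retry: ?Int.!Unit.end}
step 3: & ok  match  residual = ?Str.!Bool.μY.…
step 4: ?Str  match  residual = !Bool.μY.…
step 5: !Bool  match  residual = μY.…
step 6: ⊕ stop  match  residual = ?Int.!Bool.!Str.⊕{retry: end, err: μY.…, stop: μY.…}
step 7: ?Int  match  residual = !Bool.!Str.⊕{retry: end, err: μY.…, stop: μY.…}
trace exhausted — no violation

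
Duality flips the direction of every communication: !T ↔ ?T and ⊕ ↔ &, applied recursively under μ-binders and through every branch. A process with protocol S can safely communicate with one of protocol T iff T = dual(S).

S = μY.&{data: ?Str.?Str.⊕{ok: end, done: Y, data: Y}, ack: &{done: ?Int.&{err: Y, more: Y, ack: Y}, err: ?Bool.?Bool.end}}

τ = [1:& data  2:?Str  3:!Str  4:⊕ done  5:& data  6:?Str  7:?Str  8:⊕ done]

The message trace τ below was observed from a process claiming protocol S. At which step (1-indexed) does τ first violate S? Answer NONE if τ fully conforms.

[1] & data  ok  state: ?Str.?Str.⊕{ok: end, done: μY.…, data: μY.…}
[2] ?Str  ok  state: ?Str.⊕{ok: end, done: μY.…, data: μY.…}
[3] got !Str, protocol expects ?Str  ✗

3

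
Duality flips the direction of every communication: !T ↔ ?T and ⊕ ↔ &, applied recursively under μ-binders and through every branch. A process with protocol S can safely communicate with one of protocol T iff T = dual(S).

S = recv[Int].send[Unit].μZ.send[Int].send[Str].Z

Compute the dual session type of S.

send[Int].recv[Unit].μZ.recv[Int].recv[Str].Z

recv[Int] ↦ send[Int]
  send[Unit] ↦ recv[Unit]
    μZ ↦ μZ  (rec unchanged)
      send[Int] ↦ recv[Int]
        send[Str] ↦ recv[Str]
          dual(Z) = Z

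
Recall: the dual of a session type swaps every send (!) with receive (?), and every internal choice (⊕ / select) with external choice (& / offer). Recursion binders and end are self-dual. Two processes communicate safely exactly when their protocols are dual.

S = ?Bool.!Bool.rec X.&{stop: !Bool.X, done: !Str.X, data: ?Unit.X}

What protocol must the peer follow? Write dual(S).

!Bool.?Bool.rec X.+{stop: ?Bool.X, done: ?Str.X, data: !Unit.X}

?Bool ↦ !Bool
  !Bool ↦ ?Bool
    rec X ↦ rec X  (binder kept)
      &{stop,done,data} ↦ +{stop,done,data}  (&→⊕)
        case stop:
          !Bool ↦ ?Bool
            dual(X) = X
        case done:
          !Str ↦ ?Str
            dual(X) = X
        case data:
          ?Unit ↦ !Unit
            dual(X) = X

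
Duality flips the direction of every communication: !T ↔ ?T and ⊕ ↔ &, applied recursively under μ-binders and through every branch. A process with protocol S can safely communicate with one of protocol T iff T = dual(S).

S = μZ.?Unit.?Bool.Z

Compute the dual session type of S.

μZ.!Unit.!Bool.Z

μZ = μZ  (binder kept)
  ?Unit = !Unit
    ?Bool = !Bool
      Z self-dual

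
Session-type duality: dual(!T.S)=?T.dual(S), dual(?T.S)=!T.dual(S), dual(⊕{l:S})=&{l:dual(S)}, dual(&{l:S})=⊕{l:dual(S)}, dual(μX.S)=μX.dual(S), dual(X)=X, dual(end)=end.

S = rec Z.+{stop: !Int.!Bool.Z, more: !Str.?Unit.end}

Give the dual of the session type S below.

rec Z.&{stop: ?Int.?Bool.Z, more: ?Str.!Unit.end}

rec Z ↦ rec Z  (binder kept)
  +{stop,more} ↦ &{stop,more}  (internal→external)
    • stop:
      !Int ↦ ?Int
        !Bool ↦ ?Bool
          Z ↦ Z
    • more:
      !Str ↦ ?Str
        ?Unit ↦ !Unit
          end ↦ end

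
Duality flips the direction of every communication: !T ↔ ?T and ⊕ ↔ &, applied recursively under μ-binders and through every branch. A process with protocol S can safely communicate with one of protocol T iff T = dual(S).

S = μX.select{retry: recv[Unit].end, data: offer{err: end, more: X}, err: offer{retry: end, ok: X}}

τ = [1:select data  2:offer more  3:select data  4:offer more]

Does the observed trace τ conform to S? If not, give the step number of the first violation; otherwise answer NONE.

[1] select data  match  residual = offer{err: end, more: μX.…}
[2] offer more  match  residual = μX.…
[3] select data  match  residual = offer{err: end, more: μX.…}
[4] offer more  match  residual = μX.…
τ conforms to S (length 4)

NONE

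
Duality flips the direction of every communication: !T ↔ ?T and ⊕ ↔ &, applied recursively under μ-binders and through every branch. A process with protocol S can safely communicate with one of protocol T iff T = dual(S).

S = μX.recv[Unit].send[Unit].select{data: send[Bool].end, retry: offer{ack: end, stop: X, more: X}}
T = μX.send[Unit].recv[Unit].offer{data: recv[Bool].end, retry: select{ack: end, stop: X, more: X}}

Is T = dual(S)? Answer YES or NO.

μX | μX  match (binder kept)
  recv[Unit] | send[Unit]  match
    send[Unit] | recv[Unit]  match
      select{data,retry} | offer{data,retry}  match label sets agree
        • data:
          send[Bool] | recv[Bool]  match
            end | end  match
        • retry:
          offer{ack,stop,more} | select{ack,stop,more}  match label sets agree
            • ack:
              end | end  match
            • stop:
              X | X  match
            • more:
              X | X  match

YES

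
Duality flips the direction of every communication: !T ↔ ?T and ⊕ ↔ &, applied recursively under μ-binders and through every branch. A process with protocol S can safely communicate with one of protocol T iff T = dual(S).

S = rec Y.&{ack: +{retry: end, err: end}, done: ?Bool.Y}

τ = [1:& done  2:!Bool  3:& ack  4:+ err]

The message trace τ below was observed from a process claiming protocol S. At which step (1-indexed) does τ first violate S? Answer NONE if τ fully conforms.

@1 & done  ok  state: ?Bool.rec Y.…
@2 got !Bool, protocol expects ?Bool  ✗

2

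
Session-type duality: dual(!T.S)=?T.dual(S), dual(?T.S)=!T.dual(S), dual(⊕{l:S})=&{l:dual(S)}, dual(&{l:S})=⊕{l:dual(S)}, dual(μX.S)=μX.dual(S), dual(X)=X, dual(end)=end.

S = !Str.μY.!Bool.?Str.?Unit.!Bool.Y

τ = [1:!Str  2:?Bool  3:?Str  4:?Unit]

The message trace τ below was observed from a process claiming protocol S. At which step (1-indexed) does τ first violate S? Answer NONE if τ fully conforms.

[1] !Str  ok  cont: μY.…
[2] got ?Bool, protocol expects !Bool  ✗

2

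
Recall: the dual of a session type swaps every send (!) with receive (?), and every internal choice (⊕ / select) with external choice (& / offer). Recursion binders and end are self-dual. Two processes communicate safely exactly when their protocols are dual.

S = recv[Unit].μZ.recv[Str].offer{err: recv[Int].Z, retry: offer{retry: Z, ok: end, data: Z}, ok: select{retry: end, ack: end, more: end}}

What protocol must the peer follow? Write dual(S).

send[Unit].μZ.send[Str].select{err: send[Int].Z, retry: select{retry: Z, ok: end, data: Z}, ok: offer{retry: end, ack: end, more: end}}

recv[Unit] → send[Unit]
  μZ → μZ  (μ self-dual)
    recv[Str] → send[Str]
      offer{err,retry,ok} → select{err,retry,ok}  (external→internal)
        • err:
          recv[Int] → send[Int]
            dual(Z) = Z
        • retry:
          offer{retry,ok,data} → select{retry,ok,data}  (external→internal)
            • retry:
              dual(Z) = Z
            • ok:
              dual(end) = end
            • data:
              dual(Z) = Z
        • ok:
          select{retry,ack,more} → offer{retry,ack,more}  (⊕→&)
            • retry:
              dual(end) = end
            • ack:
              dual(end) = end
            • more:
              dual(end) = end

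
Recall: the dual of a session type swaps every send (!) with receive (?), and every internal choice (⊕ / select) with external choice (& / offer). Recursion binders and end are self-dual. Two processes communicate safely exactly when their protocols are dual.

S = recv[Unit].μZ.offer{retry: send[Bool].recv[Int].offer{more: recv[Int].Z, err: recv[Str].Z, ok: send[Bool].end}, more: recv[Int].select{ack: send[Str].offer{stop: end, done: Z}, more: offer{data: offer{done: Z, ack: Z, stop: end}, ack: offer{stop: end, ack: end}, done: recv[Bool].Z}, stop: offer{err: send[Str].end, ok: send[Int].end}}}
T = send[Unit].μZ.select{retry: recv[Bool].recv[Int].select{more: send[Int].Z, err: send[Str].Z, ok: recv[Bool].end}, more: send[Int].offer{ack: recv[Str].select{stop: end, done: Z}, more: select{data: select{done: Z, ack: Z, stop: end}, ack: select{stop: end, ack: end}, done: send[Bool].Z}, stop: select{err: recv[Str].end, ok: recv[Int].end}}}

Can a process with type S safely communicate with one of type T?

recv[Unit] vs send[Unit]  ✓
  μZ vs μZ  ✓ (rec unchanged)
    offer{retry,more} vs select{retry,more}  ✓ label sets agree
      case retry:
        send[Bool] vs recv[Bool]  ✓
          recv[Int] vs recv[Int]  ✗ same direction on both sides — not dual

NO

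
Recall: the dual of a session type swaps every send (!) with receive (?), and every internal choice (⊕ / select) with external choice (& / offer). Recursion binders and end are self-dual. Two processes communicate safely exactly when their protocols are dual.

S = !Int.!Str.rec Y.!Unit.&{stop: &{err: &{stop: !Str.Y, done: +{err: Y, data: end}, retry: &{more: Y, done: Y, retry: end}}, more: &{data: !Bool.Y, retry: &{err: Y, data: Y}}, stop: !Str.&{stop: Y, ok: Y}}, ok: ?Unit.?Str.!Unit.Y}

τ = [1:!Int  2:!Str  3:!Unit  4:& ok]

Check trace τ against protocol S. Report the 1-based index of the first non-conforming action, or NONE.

NONE

[1] !Int  ok  residual = !Str.rec Y.…
[2] !Str  ok  residual = rec Y.…
[3] !Unit  ok  residual = &{stop: &{err: &{stop: !Str.rec Y.…, done: +{err: rec Y.…, data: end}, retry: &{more: rec Y.…, done: rec Y.…, retry: end}}, more: &{data: !Bool.rec Y.…, retry: &{err: rec Y.…, data: rec Y.…}}, stop: !Str.&{stop: rec Y.…, ok: rec Y.…}}, ok: ?Unit.?Str.!Unit.rec Y.…}
[4] & ok  ok  residual = ?Unit.?Str.!Unit.rec Y.…
trace exhausted — no violation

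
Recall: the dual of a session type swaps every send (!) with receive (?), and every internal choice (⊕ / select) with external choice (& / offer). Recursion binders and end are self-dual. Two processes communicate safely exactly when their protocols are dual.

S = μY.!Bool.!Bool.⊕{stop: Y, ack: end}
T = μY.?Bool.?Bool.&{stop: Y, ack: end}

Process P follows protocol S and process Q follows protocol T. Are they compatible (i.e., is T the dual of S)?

YES

μY | μY  ✓ (rec unchanged)
  !Bool | ?Bool  ✓
    !Bool | ?Bool  ✓
      ⊕{stop,ack} | &{stop,ack}  ✓ same labels
        • stop:
          Y | Y  ✓
        • ack:
          end | end  ✓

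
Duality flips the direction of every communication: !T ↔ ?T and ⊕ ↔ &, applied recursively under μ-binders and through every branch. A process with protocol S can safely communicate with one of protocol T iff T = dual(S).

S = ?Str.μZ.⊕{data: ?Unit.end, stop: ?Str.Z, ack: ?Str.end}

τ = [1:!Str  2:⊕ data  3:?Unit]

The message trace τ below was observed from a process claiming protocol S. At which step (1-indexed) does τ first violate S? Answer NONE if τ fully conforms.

1

step 1: got !Str, protocol expects ?Str  ✗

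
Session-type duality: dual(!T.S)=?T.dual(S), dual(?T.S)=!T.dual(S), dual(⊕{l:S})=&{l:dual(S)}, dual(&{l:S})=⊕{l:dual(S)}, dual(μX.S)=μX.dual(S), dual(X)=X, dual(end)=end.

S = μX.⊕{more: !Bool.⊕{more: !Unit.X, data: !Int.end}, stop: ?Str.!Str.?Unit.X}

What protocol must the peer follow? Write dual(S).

μX ↦ μX  (binder kept)
  ⊕{more,stop} ↦ &{more,stop}  (⊕→&)
    case more:
      !Bool ↦ ?Bool
        ⊕{more,data} ↦ &{more,data}  (⊕→&)
          case more:
            !Unit ↦ ?Unit
              X self-dual
          case data:
            !Int ↦ ?Int
              end self-dual
    case stop:
      ?Str ↦ !Str
        !Str ↦ ?Str
          ?Unit ↦ !Unit
            X self-dual

μX.&{more: ?Bool.&{more: ?Unit.X, data: ?Int.end}, stop: !Str.?Str.!Unit.X}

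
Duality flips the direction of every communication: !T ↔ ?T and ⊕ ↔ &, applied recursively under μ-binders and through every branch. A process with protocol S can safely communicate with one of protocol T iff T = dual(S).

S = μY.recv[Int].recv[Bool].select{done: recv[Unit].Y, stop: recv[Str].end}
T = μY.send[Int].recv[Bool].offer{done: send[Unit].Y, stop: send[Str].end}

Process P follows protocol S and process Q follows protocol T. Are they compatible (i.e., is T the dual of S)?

NO

μY ‖ μY  match (rec unchanged)
  recv[Int] ‖ send[Int]  match
    recv[Bool] ‖ recv[Bool]  ✗ same direction on both sides — not dual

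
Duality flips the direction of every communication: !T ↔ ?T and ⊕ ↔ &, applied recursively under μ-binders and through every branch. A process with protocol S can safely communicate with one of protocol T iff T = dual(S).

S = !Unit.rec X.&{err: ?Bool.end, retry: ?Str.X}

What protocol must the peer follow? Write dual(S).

!Unit ↦ ?Unit
  rec X ↦ rec X  (binder kept)
    &{err,retry} ↦ +{err,retry}  (external→internal)
      • err:
        ?Bool ↦ !Bool
          dual(end) = end
      • retry:
        ?Str ↦ !Str
          dual(X) = X

?Unit.rec X.+{err: !Bool.end, retry: !Str.X}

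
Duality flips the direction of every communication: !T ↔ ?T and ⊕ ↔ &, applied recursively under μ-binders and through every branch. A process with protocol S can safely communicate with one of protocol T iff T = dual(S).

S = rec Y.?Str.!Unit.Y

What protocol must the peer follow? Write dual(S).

rec Y.!Str.?Unit.Y

rec Y = rec Y  (binder kept)
  ?Str = !Str
    !Unit = ?Unit
      dual(Y) = Y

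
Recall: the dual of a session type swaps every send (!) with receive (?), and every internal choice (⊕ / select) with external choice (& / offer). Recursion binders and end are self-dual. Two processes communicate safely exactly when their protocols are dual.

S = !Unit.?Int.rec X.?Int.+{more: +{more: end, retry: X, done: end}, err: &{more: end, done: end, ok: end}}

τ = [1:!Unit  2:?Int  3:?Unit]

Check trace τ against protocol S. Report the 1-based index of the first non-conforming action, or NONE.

@1 !Unit  ✓  cont: ?Int.rec X.…
@2 ?Int  ✓  cont: rec X.…
@3 got ?Unit, protocol expects ?Int  ✗

3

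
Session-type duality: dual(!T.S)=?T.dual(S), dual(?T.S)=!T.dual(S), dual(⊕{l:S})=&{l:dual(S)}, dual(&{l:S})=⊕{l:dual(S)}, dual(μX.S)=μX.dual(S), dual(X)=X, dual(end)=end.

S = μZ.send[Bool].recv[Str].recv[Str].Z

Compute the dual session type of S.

μZ ↦ μZ  (rec unchanged)
  send[Bool] ↦ recv[Bool]
    recv[Str] ↦ send[Str]
      recv[Str] ↦ send[Str]
        Z ↦ Z

μZ.recv[Bool].send[Str].send[Str].Z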